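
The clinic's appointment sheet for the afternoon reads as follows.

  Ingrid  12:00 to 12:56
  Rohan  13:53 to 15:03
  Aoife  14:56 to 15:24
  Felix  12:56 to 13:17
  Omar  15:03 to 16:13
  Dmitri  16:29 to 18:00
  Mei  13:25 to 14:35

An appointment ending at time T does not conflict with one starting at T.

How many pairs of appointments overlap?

Sorted by start: Ingrid, Felix, Mei, Rohan, Aoife, Omar, Dmitri.
Felix starts exactly when Ingrid ends (back-to-back, no overlap); Ingrid is clear from here.
Mei starts after Felix ends; Felix is clear from here.
Rohan starts before Mei ends → Mei and Rohan overlap.
Aoife starts after Mei ends; Mei is clear from here.
Aoife starts before Rohan ends → Rohan and Aoife overlap.
Omar starts exactly when Rohan ends (back-to-back, no overlap); Rohan is clear from here.
Omar starts before Aoife ends → Aoife and Omar overlap.
Dmitri starts after Aoife ends.
Dmitri starts after Omar ends.
Overlapping pairs: Aoife & Omar, Aoife & Rohan, Mei & Rohan — 3 in total.

3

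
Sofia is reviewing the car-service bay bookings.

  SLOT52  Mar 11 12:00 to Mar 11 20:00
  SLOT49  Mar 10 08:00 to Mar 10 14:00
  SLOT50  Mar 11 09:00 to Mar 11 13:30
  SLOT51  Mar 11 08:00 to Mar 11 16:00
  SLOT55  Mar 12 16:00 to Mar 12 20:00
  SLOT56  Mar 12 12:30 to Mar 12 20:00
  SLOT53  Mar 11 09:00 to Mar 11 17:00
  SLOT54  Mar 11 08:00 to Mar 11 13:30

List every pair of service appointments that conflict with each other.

Two intervals overlap when each starts before the other ends.
Sorted by start: SLOT49, SLOT51, SLOT54, SLOT50, SLOT53, SLOT52, SLOT56, SLOT55.
SLOT51 starts after SLOT49 ends, so SLOT49 has no further overlaps.
SLOT54 starts before SLOT51 ends → SLOT51 and SLOT54 overlap.
SLOT50 starts before SLOT51 ends → SLOT51 and SLOT50 overlap.
SLOT53 starts before SLOT51 ends → SLOT51 and SLOT53 overlap.
SLOT52 starts before SLOT51 ends → SLOT51 and SLOT52 overlap.
SLOT56 starts after SLOT51 ends, so SLOT51 has no further overlaps.
SLOT50 starts before SLOT54 ends → SLOT54 and SLOT50 overlap.
SLOT53 starts before SLOT54 ends → SLOT54 and SLOT53 overlap.
SLOT52 starts before SLOT54 ends → SLOT54 and SLOT52 overlap.
SLOT56 starts after SLOT54 ends, so SLOT54 has no further overlaps.
SLOT53 starts before SLOT50 ends → SLOT50 and SLOT53 overlap.
SLOT52 starts before SLOT50 ends → SLOT50 and SLOT52 overlap.
SLOT56 starts after SLOT50 ends, so SLOT50 has no further overlaps.
SLOT52 starts before SLOT53 ends → SLOT53 and SLOT52 overlap.
SLOT56 starts after SLOT53 ends, so SLOT53 has no further overlaps.
SLOT56 starts after SLOT52 ends, so SLOT52 has no further overlaps.
SLOT55 starts before SLOT56 ends → SLOT56 and SLOT55 overlap.

SLOT50 & SLOT51, SLOT50 & SLOT52, SLOT50 & SLOT53, SLOT50 & SLOT54, SLOT51 & SLOT52, SLOT51 & SLOT53, SLOT51 & SLOT54, SLOT52 & SLOT53, SLOT52 & SLOT54, SLOT53 & SLOT54, SLOT55 & SLOT56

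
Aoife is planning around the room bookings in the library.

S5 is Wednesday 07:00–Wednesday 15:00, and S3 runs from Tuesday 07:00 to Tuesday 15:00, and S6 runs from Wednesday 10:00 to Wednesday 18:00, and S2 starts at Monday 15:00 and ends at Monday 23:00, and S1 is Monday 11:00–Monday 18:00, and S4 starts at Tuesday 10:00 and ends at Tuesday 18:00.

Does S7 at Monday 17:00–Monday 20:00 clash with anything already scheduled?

S1: starts Monday 11:00 before S7 ends Monday 20:00, and ends Monday 18:00 after S7 starts Monday 17:00 → overlap.
S2: starts Monday 15:00 before S7 ends Monday 20:00, and ends Monday 23:00 after S7 starts Monday 17:00 → overlap.
S3: starts Tuesday 07:00 at or after S7 ends Monday 20:00 → clear.
S4: starts Tuesday 10:00 at or after S7 ends Monday 20:00 → clear.
S5: starts Wednesday 07:00 at or after S7 ends Monday 20:00 → clear.
S6: starts Wednesday 10:00 at or after S7 ends Monday 20:00 → clear.
S7 overlaps S1, S2.

Yes — it overlaps S1, S2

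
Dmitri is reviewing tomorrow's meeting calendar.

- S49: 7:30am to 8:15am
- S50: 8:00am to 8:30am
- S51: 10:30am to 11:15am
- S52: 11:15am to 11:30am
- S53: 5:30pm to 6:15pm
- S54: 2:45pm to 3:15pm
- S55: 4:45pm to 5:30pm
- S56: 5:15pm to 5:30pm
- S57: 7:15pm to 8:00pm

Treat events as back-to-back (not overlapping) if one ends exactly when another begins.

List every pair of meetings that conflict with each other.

S49 & S50, S55 & S56

Two intervals overlap when each starts before the other ends.
Sorted by start: S49, S50, S51, S52, S54, S55, S56, S53, S57.
S50 starts before S49 ends → S49 and S50 overlap.
S51 starts after S49 ends, so nothing later overlaps S49 either.
S51 starts after S50 ends, so nothing later overlaps S50 either.
S52 starts exactly when S51 ends (back-to-back, no overlap), so nothing later overlaps S51 either.
S54 starts after S52 ends, so nothing later overlaps S52 either.
S55 starts after S54 ends, so nothing later overlaps S54 either.
S56 starts before S55 ends → S55 and S56 overlap.
S53 starts exactly when S55 ends (back-to-back, no overlap), so nothing later overlaps S55 either.
S53 starts exactly when S56 ends (back-to-back, no overlap), so nothing later overlaps S56 either.
S57 starts after S53 ends.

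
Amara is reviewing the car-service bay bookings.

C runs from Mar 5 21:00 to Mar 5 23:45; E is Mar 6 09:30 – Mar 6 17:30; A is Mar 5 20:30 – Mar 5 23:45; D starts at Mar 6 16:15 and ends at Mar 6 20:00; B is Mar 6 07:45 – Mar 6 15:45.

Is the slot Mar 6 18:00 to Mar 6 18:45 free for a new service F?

A: ends Mar 5 23:45 at or before F starts Mar 6 18:00 → clear.
C: ends Mar 5 23:45 at or before F starts Mar 6 18:00 → clear.
B: ends Mar 6 15:45 at or before F starts Mar 6 18:00 → clear.
E: ends Mar 6 17:30 at or before F starts Mar 6 18:00 → clear.
D: starts Mar 6 16:15 before F ends Mar 6 18:45, and ends Mar 6 20:00 after F starts Mar 6 18:00 → overlap.
F overlaps D.

No — it overlaps D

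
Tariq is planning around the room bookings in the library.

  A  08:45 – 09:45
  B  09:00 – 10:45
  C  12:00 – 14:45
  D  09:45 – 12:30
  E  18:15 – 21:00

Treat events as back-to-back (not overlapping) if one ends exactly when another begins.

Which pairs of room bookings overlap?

A & B, B & D, C & D

Two intervals overlap when each starts before the other ends.
Sorted by start: A, B, D, C, E.
B starts before A ends → A and B overlap.
D starts exactly when A ends (back-to-back, no overlap) — done with A.
D starts before B ends → B and D overlap.
C starts after B ends — done with B.
C starts before D ends → D and C overlap.
E starts after D ends.
E starts after C ends.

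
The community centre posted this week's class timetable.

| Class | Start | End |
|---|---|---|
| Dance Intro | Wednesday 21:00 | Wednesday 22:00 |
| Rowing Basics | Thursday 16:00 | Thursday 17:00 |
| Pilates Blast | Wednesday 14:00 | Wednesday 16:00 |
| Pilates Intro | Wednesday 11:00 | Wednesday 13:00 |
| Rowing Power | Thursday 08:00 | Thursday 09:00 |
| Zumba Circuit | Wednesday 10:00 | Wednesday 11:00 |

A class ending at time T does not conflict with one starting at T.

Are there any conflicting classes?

Sorted by start: Zumba Circuit, Pilates Intro, Pilates Blast, Dance Intro, Rowing Power, Rowing Basics.
Pilates Intro starts exactly when Zumba Circuit ends (back-to-back, no overlap), so nothing later overlaps Zumba Circuit either.
Pilates Blast starts after Pilates Intro ends, so nothing later overlaps Pilates Intro either.
Dance Intro starts after Pilates Blast ends, so nothing later overlaps Pilates Blast either.
Rowing Power starts after Dance Intro ends, so nothing later overlaps Dance Intro either.
Rowing Basics starts after Rowing Power ends.
Every pair is clear; the schedule has no overlaps.

No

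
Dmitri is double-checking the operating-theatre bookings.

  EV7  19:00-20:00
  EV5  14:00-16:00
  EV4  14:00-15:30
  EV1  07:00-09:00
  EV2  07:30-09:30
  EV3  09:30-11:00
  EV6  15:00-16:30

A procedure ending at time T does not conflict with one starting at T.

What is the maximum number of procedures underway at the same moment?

3

Sort all start/end points and keep a running count:
07:00 start EV1 → 1
07:30 start EV2 → 2
09:00 end EV1 → 1
09:30 end EV2 → 0
09:30 start EV3 → 1
11:00 end EV3 → 0
14:00 start EV4 → 1
14:00 start EV5 → 2
15:00 start EV6 → 3
15:30 end EV4 → 2
16:00 end EV5 → 1
16:30 end EV6 → 0
19:00 start EV7 → 1
20:00 end EV7 → 0
Peak is 3, at 15:00 (EV4, EV5, EV6).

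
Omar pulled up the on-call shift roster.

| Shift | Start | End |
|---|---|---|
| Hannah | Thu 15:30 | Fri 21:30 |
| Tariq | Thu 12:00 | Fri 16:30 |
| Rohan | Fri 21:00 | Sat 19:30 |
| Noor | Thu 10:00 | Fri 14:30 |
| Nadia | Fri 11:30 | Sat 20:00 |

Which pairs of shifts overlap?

Hannah & Nadia, Hannah & Noor, Hannah & Rohan, Hannah & Tariq, Nadia & Noor, Nadia & Rohan, Nadia & Tariq, Noor & Tariq

Check each pair: they overlap iff neither finishes before the other starts.
Sorted by start: Noor, Tariq, Hannah, Nadia, Rohan.
Tariq starts before Noor ends → Noor and Tariq overlap.
Hannah starts before Noor ends → Noor and Hannah overlap.
Nadia starts before Noor ends → Noor and Nadia overlap.
Rohan starts after Noor ends.
Hannah starts before Tariq ends → Tariq and Hannah overlap.
Nadia starts before Tariq ends → Tariq and Nadia overlap.
Rohan starts after Tariq ends.
Nadia starts before Hannah ends → Hannah and Nadia overlap.
Rohan starts before Hannah ends → Hannah and Rohan overlap.
Rohan starts before Nadia ends → Nadia and Rohan overlap.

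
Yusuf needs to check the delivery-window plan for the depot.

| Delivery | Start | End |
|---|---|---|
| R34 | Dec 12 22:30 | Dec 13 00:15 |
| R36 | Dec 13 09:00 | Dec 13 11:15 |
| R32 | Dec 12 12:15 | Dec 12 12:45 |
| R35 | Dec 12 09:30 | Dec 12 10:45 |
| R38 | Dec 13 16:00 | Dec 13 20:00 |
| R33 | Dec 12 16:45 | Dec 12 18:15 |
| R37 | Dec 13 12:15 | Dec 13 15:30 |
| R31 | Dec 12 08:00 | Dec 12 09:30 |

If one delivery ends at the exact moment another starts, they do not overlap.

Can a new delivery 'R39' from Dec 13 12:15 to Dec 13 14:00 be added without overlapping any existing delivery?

R31: ends Dec 12 09:30 at or before R39 starts Dec 13 12:15 → clear.
R35: ends Dec 12 10:45 at or before R39 starts Dec 13 12:15 → clear.
R32: ends Dec 12 12:45 at or before R39 starts Dec 13 12:15 → clear.
R33: ends Dec 12 18:15 at or before R39 starts Dec 13 12:15 → clear.
R34: ends Dec 13 00:15 at or before R39 starts Dec 13 12:15 → clear.
R36: ends Dec 13 11:15 at or before R39 starts Dec 13 12:15 → clear.
R37: starts Dec 13 12:15 before R39 ends Dec 13 14:00, and ends Dec 13 15:30 after R39 starts Dec 13 12:15 → overlap.
R38: starts Dec 13 16:00 at or after R39 ends Dec 13 14:00 → clear.
R39 overlaps R37.

No — it overlaps R37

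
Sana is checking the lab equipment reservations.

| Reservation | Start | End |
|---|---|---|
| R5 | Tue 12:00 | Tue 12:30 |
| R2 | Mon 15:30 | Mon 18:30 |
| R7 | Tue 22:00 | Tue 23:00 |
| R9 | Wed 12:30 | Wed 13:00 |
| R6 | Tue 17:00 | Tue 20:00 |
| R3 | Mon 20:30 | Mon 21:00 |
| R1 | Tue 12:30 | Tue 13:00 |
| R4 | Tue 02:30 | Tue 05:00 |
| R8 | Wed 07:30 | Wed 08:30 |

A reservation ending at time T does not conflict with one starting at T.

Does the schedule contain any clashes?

No

Sorted by start: R2, R3, R4, R5, R1, R6, R7, R8, R9.
R3 starts after R2 ends; R2 is clear from here.
R4 starts after R3 ends; R3 is clear from here.
R5 starts after R4 ends; R4 is clear from here.
R1 starts exactly when R5 ends (back-to-back, no overlap); R5 is clear from here.
R6 starts after R1 ends; R1 is clear from here.
R7 starts after R6 ends; R6 is clear from here.
R8 starts after R7 ends; R7 is clear from here.
R9 starts after R8 ends.
Every pair is clear; the schedule has no overlaps.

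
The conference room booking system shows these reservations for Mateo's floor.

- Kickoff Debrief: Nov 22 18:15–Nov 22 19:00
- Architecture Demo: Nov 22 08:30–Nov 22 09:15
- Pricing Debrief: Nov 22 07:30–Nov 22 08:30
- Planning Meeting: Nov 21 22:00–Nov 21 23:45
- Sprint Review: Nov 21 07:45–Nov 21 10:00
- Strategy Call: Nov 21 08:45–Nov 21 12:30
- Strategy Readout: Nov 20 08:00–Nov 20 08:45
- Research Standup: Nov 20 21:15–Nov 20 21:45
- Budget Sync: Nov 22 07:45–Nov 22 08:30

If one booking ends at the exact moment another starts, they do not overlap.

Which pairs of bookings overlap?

Budget Sync & Pricing Debrief, Sprint Review & Strategy Call

Sorted by start: Strategy Readout, Research Standup, Sprint Review, Strategy Call, Planning Meeting, Pricing Debrief, Budget Sync, Architecture Demo, Kickoff Debrief.
Research Standup starts after Strategy Readout ends, so Strategy Readout has no further overlaps.
Sprint Review starts after Research Standup ends, so Research Standup has no further overlaps.
Strategy Call starts before Sprint Review ends → Sprint Review and Strategy Call overlap.
Planning Meeting starts after Sprint Review ends, so Sprint Review has no further overlaps.
Planning Meeting starts after Strategy Call ends, so Strategy Call has no further overlaps.
Pricing Debrief starts after Planning Meeting ends, so Planning Meeting has no further overlaps.
Budget Sync starts before Pricing Debrief ends → Pricing Debrief and Budget Sync overlap.
Architecture Demo starts exactly when Pricing Debrief ends (back-to-back, no overlap), so Pricing Debrief has no further overlaps.
Architecture Demo starts exactly when Budget Sync ends (back-to-back, no overlap), so Budget Sync has no further overlaps.
Kickoff Debrief starts after Architecture Demo ends.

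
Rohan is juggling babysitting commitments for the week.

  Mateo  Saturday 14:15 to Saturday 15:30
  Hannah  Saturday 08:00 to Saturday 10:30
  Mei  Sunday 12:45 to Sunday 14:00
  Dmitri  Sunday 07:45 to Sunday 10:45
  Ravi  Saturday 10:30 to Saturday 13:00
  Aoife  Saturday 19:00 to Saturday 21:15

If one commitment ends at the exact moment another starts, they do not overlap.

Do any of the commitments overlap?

Sorted by start: Hannah, Ravi, Mateo, Aoife, Dmitri, Mei.
Ravi starts exactly when Hannah ends (back-to-back, no overlap); Hannah is clear from here.
Mateo starts after Ravi ends; Ravi is clear from here.
Aoife starts after Mateo ends; Mateo is clear from here.
Dmitri starts after Aoife ends; Aoife is clear from here.
Mei starts after Dmitri ends.
Every pair is clear; the schedule has no overlaps.

No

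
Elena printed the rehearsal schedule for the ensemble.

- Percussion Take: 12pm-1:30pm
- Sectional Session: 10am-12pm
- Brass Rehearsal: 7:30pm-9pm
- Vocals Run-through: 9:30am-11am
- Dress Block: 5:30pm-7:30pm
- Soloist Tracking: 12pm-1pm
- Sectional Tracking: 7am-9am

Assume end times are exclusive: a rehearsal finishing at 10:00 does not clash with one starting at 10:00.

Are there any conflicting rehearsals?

Sorted by start: Sectional Tracking, Vocals Run-through, Sectional Session, Soloist Tracking, Percussion Take, Dress Block, Brass Rehearsal.
Vocals Run-through starts after Sectional Tracking ends — done with Sectional Tracking.
Sectional Session starts before Vocals Run-through ends → Vocals Run-through and Sectional Session overlap.
That's a conflict, so the schedule is not conflict-free.

Yes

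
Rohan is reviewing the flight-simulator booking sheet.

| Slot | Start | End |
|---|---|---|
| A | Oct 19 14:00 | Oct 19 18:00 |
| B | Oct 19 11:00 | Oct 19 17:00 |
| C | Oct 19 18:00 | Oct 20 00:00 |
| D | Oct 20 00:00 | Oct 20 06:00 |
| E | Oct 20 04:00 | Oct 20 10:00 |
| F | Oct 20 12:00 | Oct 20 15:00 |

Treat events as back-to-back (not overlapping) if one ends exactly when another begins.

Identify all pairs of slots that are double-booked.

A & B, D & E

Sorted by start: B, A, C, D, E, F.
A starts before B ends → B and A overlap.
C starts after B ends, so nothing later overlaps B either.
C starts exactly when A ends (back-to-back, no overlap), so nothing later overlaps A either.
D starts exactly when C ends (back-to-back, no overlap), so nothing later overlaps C either.
E starts before D ends → D and E overlap.
F starts after D ends.
F starts after E ends.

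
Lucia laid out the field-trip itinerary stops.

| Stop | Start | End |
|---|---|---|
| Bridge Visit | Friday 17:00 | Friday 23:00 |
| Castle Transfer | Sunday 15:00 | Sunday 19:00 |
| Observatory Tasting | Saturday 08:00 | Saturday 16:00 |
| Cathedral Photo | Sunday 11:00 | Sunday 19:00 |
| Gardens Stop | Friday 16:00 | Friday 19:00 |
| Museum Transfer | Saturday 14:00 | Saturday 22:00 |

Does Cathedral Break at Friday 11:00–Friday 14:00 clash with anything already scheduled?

No — it doesn't clash with anything

Gardens Stop: starts Friday 16:00 at or after Cathedral Break ends Friday 14:00 → clear.
Bridge Visit: starts Friday 17:00 at or after Cathedral Break ends Friday 14:00 → clear.
Observatory Tasting: starts Saturday 08:00 at or after Cathedral Break ends Friday 14:00 → clear.
Museum Transfer: starts Saturday 14:00 at or after Cathedral Break ends Friday 14:00 → clear.
Cathedral Photo: starts Sunday 11:00 at or after Cathedral Break ends Friday 14:00 → clear.
Castle Transfer: starts Sunday 15:00 at or after Cathedral Break ends Friday 14:00 → clear.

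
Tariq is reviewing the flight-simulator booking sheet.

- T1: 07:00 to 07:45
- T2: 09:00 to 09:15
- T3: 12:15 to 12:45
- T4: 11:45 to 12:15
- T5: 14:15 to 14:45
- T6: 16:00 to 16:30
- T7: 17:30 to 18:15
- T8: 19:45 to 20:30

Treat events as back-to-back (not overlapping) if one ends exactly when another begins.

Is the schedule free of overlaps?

Two intervals overlap when each starts before the other ends.
Sorted by start: T1, T2, T4, T3, T5, T6, T7, T8.
T2 starts after T1 ends, so T1 has no further overlaps.
T4 starts after T2 ends, so T2 has no further overlaps.
T3 starts exactly when T4 ends (back-to-back, no overlap), so T4 has no further overlaps.
T5 starts after T3 ends, so T3 has no further overlaps.
T6 starts after T5 ends, so T5 has no further overlaps.
T7 starts after T6 ends, so T6 has no further overlaps.
T8 starts after T7 ends.
Every pair is clear; the schedule has no overlaps.

Yes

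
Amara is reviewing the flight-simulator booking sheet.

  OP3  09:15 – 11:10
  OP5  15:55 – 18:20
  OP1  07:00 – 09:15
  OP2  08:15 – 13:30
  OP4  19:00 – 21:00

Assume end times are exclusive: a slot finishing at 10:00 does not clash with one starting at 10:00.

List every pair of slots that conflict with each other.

OP1 & OP2, OP2 & OP3

Check each pair: they overlap iff neither finishes before the other starts.
Sorted by start: OP1, OP2, OP3, OP5, OP4.
OP2 starts before OP1 ends → OP1 and OP2 overlap.
OP3 starts exactly when OP1 ends (back-to-back, no overlap) — done with OP1.
OP3 starts before OP2 ends → OP2 and OP3 overlap.
OP5 starts after OP2 ends — done with OP2.
OP5 starts after OP3 ends — done with OP3.
OP4 starts after OP5 ends.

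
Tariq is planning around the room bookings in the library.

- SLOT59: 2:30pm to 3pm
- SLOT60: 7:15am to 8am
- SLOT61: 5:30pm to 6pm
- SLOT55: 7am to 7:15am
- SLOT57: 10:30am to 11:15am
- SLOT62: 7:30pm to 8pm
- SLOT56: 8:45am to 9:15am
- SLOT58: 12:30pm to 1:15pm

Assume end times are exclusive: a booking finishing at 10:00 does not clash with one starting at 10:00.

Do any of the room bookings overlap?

Sorted by start: SLOT55, SLOT60, SLOT56, SLOT57, SLOT58, SLOT59, SLOT61, SLOT62.
SLOT60 starts exactly when SLOT55 ends (back-to-back, no overlap); SLOT55 is clear from here.
SLOT56 starts after SLOT60 ends; SLOT60 is clear from here.
SLOT57 starts after SLOT56 ends; SLOT56 is clear from here.
SLOT58 starts after SLOT57 ends; SLOT57 is clear from here.
SLOT59 starts after SLOT58 ends; SLOT58 is clear from here.
SLOT61 starts after SLOT59 ends; SLOT59 is clear from here.
SLOT62 starts after SLOT61 ends.
Every pair is clear; the schedule has no overlaps.

No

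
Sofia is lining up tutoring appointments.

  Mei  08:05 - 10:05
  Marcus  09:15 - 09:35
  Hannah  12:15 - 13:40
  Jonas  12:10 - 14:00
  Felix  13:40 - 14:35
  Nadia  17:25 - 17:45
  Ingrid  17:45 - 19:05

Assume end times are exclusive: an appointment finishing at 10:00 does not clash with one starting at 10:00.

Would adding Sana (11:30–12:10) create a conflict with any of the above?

Mei: ends 10:05 at or before Sana starts 11:30 → clear.
Marcus: ends 09:35 at or before Sana starts 11:30 → clear.
Jonas: starts 12:10 at or after Sana ends 12:10 → clear.
Hannah: starts 12:15 at or after Sana ends 12:10 → clear.
Felix: starts 13:40 at or after Sana ends 12:10 → clear.
Nadia: starts 17:25 at or after Sana ends 12:10 → clear.
Ingrid: starts 17:45 at or after Sana ends 12:10 → clear.

No — it doesn't clash with anything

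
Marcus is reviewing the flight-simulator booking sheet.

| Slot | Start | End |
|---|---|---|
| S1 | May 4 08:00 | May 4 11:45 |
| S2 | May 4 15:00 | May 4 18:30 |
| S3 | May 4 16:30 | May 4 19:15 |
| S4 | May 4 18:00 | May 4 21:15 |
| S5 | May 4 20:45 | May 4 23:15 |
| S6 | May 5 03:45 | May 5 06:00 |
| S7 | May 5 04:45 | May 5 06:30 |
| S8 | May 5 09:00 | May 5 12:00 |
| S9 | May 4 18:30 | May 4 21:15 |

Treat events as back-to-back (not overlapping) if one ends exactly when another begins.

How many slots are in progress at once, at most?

Sort all start/end points and keep a running count:
May 4 08:00 start S1 → 1
May 4 11:45 end S1 → 0
May 4 15:00 start S2 → 1
May 4 16:30 start S3 → 2
May 4 18:00 start S4 → 3
May 4 18:30 end S2 → 2
May 4 18:30 start S9 → 3
May 4 19:15 end S3 → 2
May 4 20:45 start S5 → 3
May 4 21:15 end S4 → 2
May 4 21:15 end S9 → 1
May 4 23:15 end S5 → 0
May 5 03:45 start S6 → 1
May 5 04:45 start S7 → 2
May 5 06:00 end S6 → 1
May 5 06:30 end S7 → 0
May 5 09:00 start S8 → 1
May 5 12:00 end S8 → 0
Peak is 3, at May 4 18:00 (S2, S3, S4).

3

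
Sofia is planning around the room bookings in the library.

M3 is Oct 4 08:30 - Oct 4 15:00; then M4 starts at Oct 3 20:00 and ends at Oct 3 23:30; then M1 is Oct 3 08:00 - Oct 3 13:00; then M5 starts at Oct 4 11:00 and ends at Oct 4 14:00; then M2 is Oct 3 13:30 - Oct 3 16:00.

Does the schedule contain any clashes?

Yes

Two intervals overlap when each starts before the other ends.
Sorted by start: M1, M2, M4, M3, M5.
M2 starts after M1 ends, so M1 has no further overlaps.
M4 starts after M2 ends, so M2 has no further overlaps.
M3 starts after M4 ends, so M4 has no further overlaps.
M5 starts before M3 ends → M3 and M5 overlap.
That's a conflict, so the schedule is not conflict-free.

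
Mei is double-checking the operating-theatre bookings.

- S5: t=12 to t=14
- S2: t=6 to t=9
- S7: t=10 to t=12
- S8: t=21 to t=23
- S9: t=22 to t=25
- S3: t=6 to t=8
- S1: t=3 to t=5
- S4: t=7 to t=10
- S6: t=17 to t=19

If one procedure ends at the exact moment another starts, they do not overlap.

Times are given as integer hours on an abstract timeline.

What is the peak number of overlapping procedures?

3

Sweep the timeline, counting +1 at each start and −1 at each end (ends before starts at a tie):
t=3 start S1 → 1
t=5 end S1 → 0
t=6 start S2 → 1
t=6 start S3 → 2
t=7 start S4 → 3
t=8 end S3 → 2
t=9 end S2 → 1
t=10 end S4 → 0
t=10 start S7 → 1
t=12 end S7 → 0
t=12 start S5 → 1
t=14 end S5 → 0
t=17 start S6 → 1
t=19 end S6 → 0
t=21 start S8 → 1
t=22 start S9 → 2
t=23 end S8 → 1
t=25 end S9 → 0
Peak is 3, at t=7 (S2, S3, S4).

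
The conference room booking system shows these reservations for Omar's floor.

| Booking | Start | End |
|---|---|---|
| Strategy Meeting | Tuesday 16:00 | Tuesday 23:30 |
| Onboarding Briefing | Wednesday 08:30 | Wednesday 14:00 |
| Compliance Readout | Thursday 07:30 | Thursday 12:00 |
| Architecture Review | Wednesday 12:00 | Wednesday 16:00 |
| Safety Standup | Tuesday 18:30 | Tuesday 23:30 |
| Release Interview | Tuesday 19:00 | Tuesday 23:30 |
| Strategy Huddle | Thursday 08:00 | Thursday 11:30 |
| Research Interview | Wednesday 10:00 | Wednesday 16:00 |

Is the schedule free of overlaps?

Sorted by start: Strategy Meeting, Safety Standup, Release Interview, Onboarding Briefing, Research Interview, Architecture Review, Compliance Readout, Strategy Huddle.
Safety Standup starts before Strategy Meeting ends → Strategy Meeting and Safety Standup overlap.
That's a conflict, so the schedule is not conflict-free.

No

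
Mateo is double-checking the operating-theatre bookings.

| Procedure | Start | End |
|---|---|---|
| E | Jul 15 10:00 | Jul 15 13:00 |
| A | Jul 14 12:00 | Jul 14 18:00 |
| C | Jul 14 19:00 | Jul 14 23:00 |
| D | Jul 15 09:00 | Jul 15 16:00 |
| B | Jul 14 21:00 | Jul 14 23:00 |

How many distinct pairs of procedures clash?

Sorted by start: A, C, B, D, E.
C starts after A ends, so A has no further overlaps.
B starts before C ends → C and B overlap.
D starts after C ends, so C has no further overlaps.
D starts after B ends, so B has no further overlaps.
E starts before D ends → D and E overlap.
Overlapping pairs: B & C, D & E — 2 in total.

2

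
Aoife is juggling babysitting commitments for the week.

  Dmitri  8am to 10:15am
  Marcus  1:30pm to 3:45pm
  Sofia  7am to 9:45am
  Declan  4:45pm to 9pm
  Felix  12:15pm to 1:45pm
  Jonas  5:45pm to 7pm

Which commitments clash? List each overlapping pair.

Sorted by start: Sofia, Dmitri, Felix, Marcus, Declan, Jonas.
Dmitri starts before Sofia ends → Sofia and Dmitri overlap.
Felix starts after Sofia ends; Sofia is clear from here.
Felix starts after Dmitri ends; Dmitri is clear from here.
Marcus starts before Felix ends → Felix and Marcus overlap.
Declan starts after Felix ends; Felix is clear from here.
Declan starts after Marcus ends; Marcus is clear from here.
Jonas starts before Declan ends → Declan and Jonas overlap.

Declan & Jonas, Dmitri & Sofia, Felix & Marcus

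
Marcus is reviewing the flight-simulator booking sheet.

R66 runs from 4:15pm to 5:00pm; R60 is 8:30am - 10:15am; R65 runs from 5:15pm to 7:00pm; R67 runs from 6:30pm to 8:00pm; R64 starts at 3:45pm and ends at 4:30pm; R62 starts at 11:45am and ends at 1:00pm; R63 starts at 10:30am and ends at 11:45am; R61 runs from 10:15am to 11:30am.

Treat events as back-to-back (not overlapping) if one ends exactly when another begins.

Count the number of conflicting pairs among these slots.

Sorted by start: R60, R61, R63, R62, R64, R66, R65, R67.
R61 starts exactly when R60 ends (back-to-back, no overlap) — done with R60.
R63 starts before R61 ends → R61 and R63 overlap.
R62 starts after R61 ends — done with R61.
R62 starts exactly when R63 ends (back-to-back, no overlap) — done with R63.
R64 starts after R62 ends — done with R62.
R66 starts before R64 ends → R64 and R66 overlap.
R65 starts after R64 ends — done with R64.
R65 starts after R66 ends — done with R66.
R67 starts before R65 ends → R65 and R67 overlap.
Overlapping pairs: R61 & R63, R64 & R66, R65 & R67 — 3 in total.

3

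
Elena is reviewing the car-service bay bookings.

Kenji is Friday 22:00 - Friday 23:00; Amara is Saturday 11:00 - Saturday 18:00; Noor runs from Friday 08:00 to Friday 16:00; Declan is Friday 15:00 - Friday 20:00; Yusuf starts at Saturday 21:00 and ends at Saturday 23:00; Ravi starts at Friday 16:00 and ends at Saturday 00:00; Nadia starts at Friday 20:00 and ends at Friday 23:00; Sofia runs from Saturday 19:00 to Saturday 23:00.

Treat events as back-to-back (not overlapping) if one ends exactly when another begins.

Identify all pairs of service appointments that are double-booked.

Sorted by start: Noor, Declan, Ravi, Nadia, Kenji, Amara, Sofia, Yusuf.
Declan starts before Noor ends → Noor and Declan overlap.
Ravi starts exactly when Noor ends (back-to-back, no overlap); Noor is clear from here.
Ravi starts before Declan ends → Declan and Ravi overlap.
Nadia starts exactly when Declan ends (back-to-back, no overlap); Declan is clear from here.
Nadia starts before Ravi ends → Ravi and Nadia overlap.
Kenji starts before Ravi ends → Ravi and Kenji overlap.
Amara starts after Ravi ends; Ravi is clear from here.
Kenji starts before Nadia ends → Nadia and Kenji overlap.
Amara starts after Nadia ends; Nadia is clear from here.
Amara starts after Kenji ends; Kenji is clear from here.
Sofia starts after Amara ends; Amara is clear from here.
Yusuf starts before Sofia ends → Sofia and Yusuf overlap.

Declan & Noor, Declan & Ravi, Kenji & Nadia, Kenji & Ravi, Nadia & Ravi, Sofia & Yusuf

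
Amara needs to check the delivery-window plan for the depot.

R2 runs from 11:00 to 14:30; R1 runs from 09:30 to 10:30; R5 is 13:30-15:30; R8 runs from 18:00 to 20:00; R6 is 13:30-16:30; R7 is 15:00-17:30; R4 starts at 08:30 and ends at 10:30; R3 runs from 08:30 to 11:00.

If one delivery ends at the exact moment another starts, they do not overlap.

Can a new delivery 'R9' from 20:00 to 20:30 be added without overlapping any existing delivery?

R3: ends 11:00 at or before R9 starts 20:00 → clear.
R4: ends 10:30 at or before R9 starts 20:00 → clear.
R1: ends 10:30 at or before R9 starts 20:00 → clear.
R2: ends 14:30 at or before R9 starts 20:00 → clear.
R5: ends 15:30 at or before R9 starts 20:00 → clear.
R6: ends 16:30 at or before R9 starts 20:00 → clear.
R7: ends 17:30 at or before R9 starts 20:00 → clear.
R8: ends 20:00 at or before R9 starts 20:00 → clear.

Yes — the slot is free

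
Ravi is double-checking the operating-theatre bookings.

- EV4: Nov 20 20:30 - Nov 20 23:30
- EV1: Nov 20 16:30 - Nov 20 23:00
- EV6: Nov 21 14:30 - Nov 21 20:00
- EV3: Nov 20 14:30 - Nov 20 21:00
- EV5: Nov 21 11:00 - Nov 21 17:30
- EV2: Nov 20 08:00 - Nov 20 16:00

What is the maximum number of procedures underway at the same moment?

3

Walk through starts and ends in time order (an end at T is processed before a start at T):
Nov 20 08:00 start EV2 → 1
Nov 20 14:30 start EV3 → 2
Nov 20 16:00 end EV2 → 1
Nov 20 16:30 start EV1 → 2
Nov 20 20:30 start EV4 → 3
Nov 20 21:00 end EV3 → 2
Nov 20 23:00 end EV1 → 1
Nov 20 23:30 end EV4 → 0
Nov 21 11:00 start EV5 → 1
Nov 21 14:30 start EV6 → 2
Nov 21 17:30 end EV5 → 1
Nov 21 20:00 end EV6 → 0
Peak is 3, at Nov 20 20:30 (EV1, EV3, EV4).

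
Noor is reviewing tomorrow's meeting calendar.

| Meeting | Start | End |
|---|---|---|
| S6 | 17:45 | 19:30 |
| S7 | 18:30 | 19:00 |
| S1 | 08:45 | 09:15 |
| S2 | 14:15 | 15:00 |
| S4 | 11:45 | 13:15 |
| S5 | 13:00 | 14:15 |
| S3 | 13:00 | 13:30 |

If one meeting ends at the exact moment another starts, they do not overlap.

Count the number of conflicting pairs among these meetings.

Sorted by start: S1, S4, S3, S5, S2, S6, S7.
S4 starts after S1 ends — done with S1.
S3 starts before S4 ends → S4 and S3 overlap.
S5 starts before S4 ends → S4 and S5 overlap.
S2 starts after S4 ends — done with S4.
S5 starts before S3 ends → S3 and S5 overlap.
S2 starts after S3 ends — done with S3.
S2 starts exactly when S5 ends (back-to-back, no overlap) — done with S5.
S6 starts after S2 ends — done with S2.
S7 starts before S6 ends → S6 and S7 overlap.
Overlapping pairs: S3 & S4, S3 & S5, S4 & S5, S6 & S7 — 4 in total.

4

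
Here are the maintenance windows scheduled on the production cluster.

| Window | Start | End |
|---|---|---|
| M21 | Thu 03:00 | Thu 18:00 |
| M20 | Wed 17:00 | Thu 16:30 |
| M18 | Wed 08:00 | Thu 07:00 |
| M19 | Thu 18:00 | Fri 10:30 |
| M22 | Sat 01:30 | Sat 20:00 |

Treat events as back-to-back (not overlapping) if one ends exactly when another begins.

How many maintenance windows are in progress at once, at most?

Sort all start/end points and keep a running count:
Wed 08:00 start M18 → 1
Wed 17:00 start M20 → 2
Thu 03:00 start M21 → 3
Thu 07:00 end M18 → 2
Thu 16:30 end M20 → 1
Thu 18:00 end M21 → 0
Thu 18:00 start M19 → 1
Fri 10:30 end M19 → 0
Sat 01:30 start M22 → 1
Sat 20:00 end M22 → 0
Peak is 3, at Thu 03:00 (M18, M20, M21).

3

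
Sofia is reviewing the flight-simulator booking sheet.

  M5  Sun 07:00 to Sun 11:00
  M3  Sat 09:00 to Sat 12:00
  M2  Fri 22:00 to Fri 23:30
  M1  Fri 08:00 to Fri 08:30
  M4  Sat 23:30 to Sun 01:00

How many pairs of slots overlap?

Sorted by start: M1, M2, M3, M4, M5.
M2 starts after M1 ends, so nothing later overlaps M1 either.
M3 starts after M2 ends, so nothing later overlaps M2 either.
M4 starts after M3 ends, so nothing later overlaps M3 either.
M5 starts after M4 ends.
No pair overlaps.

0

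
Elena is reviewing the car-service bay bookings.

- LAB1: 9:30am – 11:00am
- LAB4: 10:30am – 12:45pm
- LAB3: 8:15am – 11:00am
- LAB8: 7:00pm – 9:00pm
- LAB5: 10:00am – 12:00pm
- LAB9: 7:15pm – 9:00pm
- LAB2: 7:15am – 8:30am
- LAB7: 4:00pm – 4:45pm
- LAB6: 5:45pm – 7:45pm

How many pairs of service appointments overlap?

Check each pair: they overlap iff neither finishes before the other starts.
Sorted by start: LAB2, LAB3, LAB1, LAB5, LAB4, LAB7, LAB6, LAB8, LAB9.
LAB3 starts before LAB2 ends → LAB2 and LAB3 overlap.
LAB1 starts after LAB2 ends; LAB2 is clear from here.
LAB1 starts before LAB3 ends → LAB3 and LAB1 overlap.
LAB5 starts before LAB3 ends → LAB3 and LAB5 overlap.
LAB4 starts before LAB3 ends → LAB3 and LAB4 overlap.
LAB7 starts after LAB3 ends; LAB3 is clear from here.
LAB5 starts before LAB1 ends → LAB1 and LAB5 overlap.
LAB4 starts before LAB1 ends → LAB1 and LAB4 overlap.
LAB7 starts after LAB1 ends; LAB1 is clear from here.
LAB4 starts before LAB5 ends → LAB5 and LAB4 overlap.
LAB7 starts after LAB5 ends; LAB5 is clear from here.
LAB7 starts after LAB4 ends; LAB4 is clear from here.
LAB6 starts after LAB7 ends; LAB7 is clear from here.
LAB8 starts before LAB6 ends → LAB6 and LAB8 overlap.
LAB9 starts before LAB6 ends → LAB6 and LAB9 overlap.
LAB9 starts before LAB8 ends → LAB8 and LAB9 overlap.
Overlapping pairs: LAB1 & LAB3, LAB1 & LAB4, LAB1 & LAB5, LAB2 & LAB3, LAB3 & LAB4, LAB3 & LAB5, LAB4 & LAB5, LAB6 & LAB8, LAB6 & LAB9, LAB8 & LAB9 — 10 in total.

10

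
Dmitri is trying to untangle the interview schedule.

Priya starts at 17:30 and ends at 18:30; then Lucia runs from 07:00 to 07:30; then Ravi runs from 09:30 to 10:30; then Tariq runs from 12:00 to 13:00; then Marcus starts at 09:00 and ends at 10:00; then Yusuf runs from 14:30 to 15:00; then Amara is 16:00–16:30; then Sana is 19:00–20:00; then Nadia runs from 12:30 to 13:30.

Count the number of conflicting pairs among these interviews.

Sorted by start: Lucia, Marcus, Ravi, Tariq, Nadia, Yusuf, Amara, Priya, Sana.
Marcus starts after Lucia ends; Lucia is clear from here.
Ravi starts before Marcus ends → Marcus and Ravi overlap.
Tariq starts after Marcus ends; Marcus is clear from here.
Tariq starts after Ravi ends; Ravi is clear from here.
Nadia starts before Tariq ends → Tariq and Nadia overlap.
Yusuf starts after Tariq ends; Tariq is clear from here.
Yusuf starts after Nadia ends; Nadia is clear from here.
Amara starts after Yusuf ends; Yusuf is clear from here.
Priya starts after Amara ends; Amara is clear from here.
Sana starts after Priya ends.
Overlapping pairs: Marcus & Ravi, Nadia & Tariq — 2 in total.

2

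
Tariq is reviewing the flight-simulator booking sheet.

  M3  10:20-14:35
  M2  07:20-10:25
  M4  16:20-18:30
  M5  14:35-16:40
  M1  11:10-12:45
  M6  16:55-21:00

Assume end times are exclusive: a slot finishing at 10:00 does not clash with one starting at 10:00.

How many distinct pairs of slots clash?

4

Check each pair: they overlap iff neither finishes before the other starts.
Sorted by start: M2, M3, M1, M5, M4, M6.
M3 starts before M2 ends → M2 and M3 overlap.
M1 starts after M2 ends, so nothing later overlaps M2 either.
M1 starts before M3 ends → M3 and M1 overlap.
M5 starts exactly when M3 ends (back-to-back, no overlap), so nothing later overlaps M3 either.
M5 starts after M1 ends, so nothing later overlaps M1 either.
M4 starts before M5 ends → M5 and M4 overlap.
M6 starts after M5 ends.
M6 starts before M4 ends → M4 and M6 overlap.
Overlapping pairs: M1 & M3, M2 & M3, M4 & M5, M4 & M6 — 4 in total.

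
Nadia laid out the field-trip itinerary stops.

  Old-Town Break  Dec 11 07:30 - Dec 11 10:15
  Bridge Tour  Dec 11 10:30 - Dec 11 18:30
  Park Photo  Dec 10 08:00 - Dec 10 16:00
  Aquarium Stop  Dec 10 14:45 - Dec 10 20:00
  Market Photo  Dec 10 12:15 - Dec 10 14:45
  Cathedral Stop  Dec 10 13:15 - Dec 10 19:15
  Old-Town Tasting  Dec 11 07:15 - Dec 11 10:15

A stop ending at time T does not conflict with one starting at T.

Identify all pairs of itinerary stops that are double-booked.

Aquarium Stop & Cathedral Stop, Aquarium Stop & Park Photo, Cathedral Stop & Market Photo, Cathedral Stop & Park Photo, Market Photo & Park Photo, Old-Town Break & Old-Town Tasting

Check each pair: they overlap iff neither finishes before the other starts.
Sorted by start: Park Photo, Market Photo, Cathedral Stop, Aquarium Stop, Old-Town Tasting, Old-Town Break, Bridge Tour.
Market Photo starts before Park Photo ends → Park Photo and Market Photo overlap.
Cathedral Stop starts before Park Photo ends → Park Photo and Cathedral Stop overlap.
Aquarium Stop starts before Park Photo ends → Park Photo and Aquarium Stop overlap.
Old-Town Tasting starts after Park Photo ends, so Park Photo has no further overlaps.
Cathedral Stop starts before Market Photo ends → Market Photo and Cathedral Stop overlap.
Aquarium Stop starts exactly when Market Photo ends (back-to-back, no overlap), so Market Photo has no further overlaps.
Aquarium Stop starts before Cathedral Stop ends → Cathedral Stop and Aquarium Stop overlap.
Old-Town Tasting starts after Cathedral Stop ends, so Cathedral Stop has no further overlaps.
Old-Town Tasting starts after Aquarium Stop ends, so Aquarium Stop has no further overlaps.
Old-Town Break starts before Old-Town Tasting ends → Old-Town Tasting and Old-Town Break overlap.
Bridge Tour starts after Old-Town Tasting ends.
Bridge Tour starts after Old-Town Break ends.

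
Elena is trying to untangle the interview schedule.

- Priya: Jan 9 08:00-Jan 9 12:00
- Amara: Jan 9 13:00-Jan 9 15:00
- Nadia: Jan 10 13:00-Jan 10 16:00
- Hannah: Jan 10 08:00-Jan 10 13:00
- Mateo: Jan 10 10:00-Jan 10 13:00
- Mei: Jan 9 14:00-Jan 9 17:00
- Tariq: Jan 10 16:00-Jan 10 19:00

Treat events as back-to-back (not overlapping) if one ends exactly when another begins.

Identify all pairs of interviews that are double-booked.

Sorted by start: Priya, Amara, Mei, Hannah, Mateo, Nadia, Tariq.
Amara starts after Priya ends, so nothing later overlaps Priya either.
Mei starts before Amara ends → Amara and Mei overlap.
Hannah starts after Amara ends, so nothing later overlaps Amara either.
Hannah starts after Mei ends, so nothing later overlaps Mei either.
Mateo starts before Hannah ends → Hannah and Mateo overlap.
Nadia starts exactly when Hannah ends (back-to-back, no overlap), so nothing later overlaps Hannah either.
Nadia starts exactly when Mateo ends (back-to-back, no overlap), so nothing later overlaps Mateo either.
Tariq starts exactly when Nadia ends (back-to-back, no overlap).

Amara & Mei, Hannah & Mateo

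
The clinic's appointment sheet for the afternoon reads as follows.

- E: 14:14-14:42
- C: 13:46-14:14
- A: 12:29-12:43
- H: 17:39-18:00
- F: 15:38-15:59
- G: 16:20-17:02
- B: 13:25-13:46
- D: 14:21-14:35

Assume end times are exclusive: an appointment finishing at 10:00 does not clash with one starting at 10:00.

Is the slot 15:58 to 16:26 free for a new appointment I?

A: ends 12:43 at or before I starts 15:58 → clear.
B: ends 13:46 at or before I starts 15:58 → clear.
C: ends 14:14 at or before I starts 15:58 → clear.
E: ends 14:42 at or before I starts 15:58 → clear.
D: ends 14:35 at or before I starts 15:58 → clear.
F: starts 15:38 before I ends 16:26, and ends 15:59 after I starts 15:58 → overlap.
G: starts 16:20 before I ends 16:26, and ends 17:02 after I starts 15:58 → overlap.
H: starts 17:39 at or after I ends 16:26 → clear.
I overlaps F, G.

No — it overlaps F, G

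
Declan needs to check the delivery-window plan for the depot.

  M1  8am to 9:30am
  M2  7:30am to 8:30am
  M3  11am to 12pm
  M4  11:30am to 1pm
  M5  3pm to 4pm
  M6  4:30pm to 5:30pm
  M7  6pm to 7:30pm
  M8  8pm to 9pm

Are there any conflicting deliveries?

Sorted by start: M2, M1, M3, M4, M5, M6, M7, M8.
M1 starts before M2 ends → M2 and M1 overlap.
That's a conflict, so the schedule is not conflict-free.

Yes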